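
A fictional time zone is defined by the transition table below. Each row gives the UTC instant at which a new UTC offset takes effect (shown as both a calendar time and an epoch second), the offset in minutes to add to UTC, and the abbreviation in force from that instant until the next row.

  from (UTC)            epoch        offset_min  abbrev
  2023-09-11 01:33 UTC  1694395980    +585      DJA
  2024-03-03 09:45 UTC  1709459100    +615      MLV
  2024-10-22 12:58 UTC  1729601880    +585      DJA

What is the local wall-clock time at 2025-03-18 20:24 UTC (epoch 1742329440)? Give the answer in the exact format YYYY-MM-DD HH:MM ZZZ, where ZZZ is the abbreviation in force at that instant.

Query: 2025-03-18 20:24 UTC
Rule 3/3 (DJA, +09:45): 2024-10-22 12:58 UTC ≤ query < +∞
20·60 + 24 + 585 = 1809 min
1809 = 1·1440 + 369; 369 = 6·60 + 9 → 06:09, 2025-03-18 + 1 day = 2025-03-19
→ 2025-03-19 06:09 DJA

2025-03-19 06:09 DJA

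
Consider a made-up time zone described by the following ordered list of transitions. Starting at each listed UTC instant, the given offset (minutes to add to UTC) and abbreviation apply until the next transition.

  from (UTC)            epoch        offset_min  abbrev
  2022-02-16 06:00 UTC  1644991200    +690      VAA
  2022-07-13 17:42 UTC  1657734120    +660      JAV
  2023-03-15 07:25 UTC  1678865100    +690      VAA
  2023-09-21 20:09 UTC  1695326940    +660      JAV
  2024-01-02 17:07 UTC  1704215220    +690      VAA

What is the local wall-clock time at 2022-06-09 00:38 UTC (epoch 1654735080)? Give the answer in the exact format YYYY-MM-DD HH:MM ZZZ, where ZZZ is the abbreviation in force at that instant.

2022-06-09 12:08 VAA

Query: 2022-06-09 00:38 UTC
Rule 1/5 (VAA, +11:30): 2022-02-16 06:00 UTC ≤ query < 2022-07-13 17:42 UTC
0·60 + 38 + 690 = 728 min
728 = 0·1440 + 728; 728 = 12·60 + 8 → 12:08, same day
→ 2022-06-09 12:08 VAA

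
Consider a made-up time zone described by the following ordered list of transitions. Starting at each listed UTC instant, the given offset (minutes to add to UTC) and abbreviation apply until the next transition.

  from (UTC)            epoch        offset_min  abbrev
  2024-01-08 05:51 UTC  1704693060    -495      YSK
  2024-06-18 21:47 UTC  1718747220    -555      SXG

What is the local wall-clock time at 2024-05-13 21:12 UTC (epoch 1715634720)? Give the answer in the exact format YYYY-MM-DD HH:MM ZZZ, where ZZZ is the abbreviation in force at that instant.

Query: 2024-05-13 21:12 UTC
Rule 1/2 (YSK, -08:15): 2024-01-08 05:51 UTC ≤ query < 2024-06-18 21:47 UTC
21·60 + 12 - 495 = 777 min
777 = 0·1440 + 777; 777 = 12·60 + 57 → 12:57, same day
→ 2024-05-13 12:57 YSK

2024-05-13 12:57 YSK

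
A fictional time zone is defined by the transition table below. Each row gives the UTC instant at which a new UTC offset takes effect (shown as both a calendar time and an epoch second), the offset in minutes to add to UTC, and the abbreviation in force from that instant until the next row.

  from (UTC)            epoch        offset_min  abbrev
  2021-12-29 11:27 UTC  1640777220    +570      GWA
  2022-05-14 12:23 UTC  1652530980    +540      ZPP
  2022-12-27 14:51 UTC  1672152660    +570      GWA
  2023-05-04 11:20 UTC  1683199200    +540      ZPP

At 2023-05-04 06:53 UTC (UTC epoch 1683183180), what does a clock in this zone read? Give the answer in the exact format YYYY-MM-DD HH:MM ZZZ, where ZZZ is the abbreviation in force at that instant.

Query: 2023-05-04 06:53 UTC
Rule 3/4 (GWA, +09:30): 2022-12-27 14:51 UTC ≤ query < 2023-05-04 11:20 UTC
6·60 + 53 + 570 = 983 min
983 = 0·1440 + 983; 983 = 16·60 + 23 → 16:23, same day
→ 2023-05-04 16:23 GWA

2023-05-04 16:23 GWA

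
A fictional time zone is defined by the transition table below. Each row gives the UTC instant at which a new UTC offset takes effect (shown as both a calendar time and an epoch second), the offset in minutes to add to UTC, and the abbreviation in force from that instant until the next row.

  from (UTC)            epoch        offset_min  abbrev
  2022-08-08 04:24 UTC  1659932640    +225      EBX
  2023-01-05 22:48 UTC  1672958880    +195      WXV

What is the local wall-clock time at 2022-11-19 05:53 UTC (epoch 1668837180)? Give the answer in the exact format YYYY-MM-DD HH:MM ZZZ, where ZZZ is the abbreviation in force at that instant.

Query: 2022-11-19 05:53 UTC
Rule 1/2 (EBX, +03:45): 2022-08-08 04:24 UTC ≤ query < 2023-01-05 22:48 UTC
5·60 + 53 + 225 = 578 min
578 = 0·1440 + 578; 578 = 9·60 + 38 → 09:38, same day
→ 2022-11-19 09:38 EBX

2022-11-19 09:38 EBX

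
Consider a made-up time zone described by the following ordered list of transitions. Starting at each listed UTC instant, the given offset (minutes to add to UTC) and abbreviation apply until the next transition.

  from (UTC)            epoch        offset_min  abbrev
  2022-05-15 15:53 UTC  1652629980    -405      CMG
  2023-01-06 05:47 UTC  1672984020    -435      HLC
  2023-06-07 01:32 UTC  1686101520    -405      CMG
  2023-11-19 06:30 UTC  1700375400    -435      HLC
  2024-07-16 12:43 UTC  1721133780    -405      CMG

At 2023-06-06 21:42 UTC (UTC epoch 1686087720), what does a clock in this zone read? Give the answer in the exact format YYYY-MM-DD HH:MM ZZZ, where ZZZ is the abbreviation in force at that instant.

Query: 2023-06-06 21:42 UTC
Rule 2/5 (HLC, -07:15): 2023-01-06 05:47 UTC ≤ query < 2023-06-07 01:32 UTC
21·60 + 42 - 435 = 867 min
867 = 0·1440 + 867; 867 = 14·60 + 27 → 14:27, same day
→ 2023-06-06 14:27 HLC

2023-06-06 14:27 HLC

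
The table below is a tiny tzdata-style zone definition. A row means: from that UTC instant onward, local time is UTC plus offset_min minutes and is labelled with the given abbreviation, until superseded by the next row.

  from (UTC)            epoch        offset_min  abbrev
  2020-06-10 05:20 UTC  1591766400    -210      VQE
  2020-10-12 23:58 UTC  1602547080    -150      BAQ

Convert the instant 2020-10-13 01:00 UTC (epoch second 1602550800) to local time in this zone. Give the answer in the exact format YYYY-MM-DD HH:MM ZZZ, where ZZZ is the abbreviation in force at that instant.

2020-10-12 22:30 BAQ

Query: 2020-10-13 01:00 UTC
Rule 2/2 (BAQ, -02:30): 2020-10-12 23:58 UTC ≤ query < +∞
1·60 + 0 - 150 = -90 min
-90 = -1·1440 + 1350; 1350 = 22·60 + 30 → 22:30, 2020-10-13 - 1 day = 2020-10-12
→ 2020-10-12 22:30 BAQ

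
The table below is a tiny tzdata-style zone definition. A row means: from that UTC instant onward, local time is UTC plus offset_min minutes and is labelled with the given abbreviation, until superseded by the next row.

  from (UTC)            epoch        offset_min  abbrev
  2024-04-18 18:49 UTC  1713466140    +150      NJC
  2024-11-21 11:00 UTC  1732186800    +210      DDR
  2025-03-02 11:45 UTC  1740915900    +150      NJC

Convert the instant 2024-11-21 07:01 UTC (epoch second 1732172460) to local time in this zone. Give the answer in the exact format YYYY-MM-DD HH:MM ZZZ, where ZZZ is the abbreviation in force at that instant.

Query: 2024-11-21 07:01 UTC
Rule 1/3 (NJC, +02:30): 2024-04-18 18:49 UTC ≤ query < 2024-11-21 11:00 UTC
7·60 + 1 + 150 = 571 min
571 = 0·1440 + 571; 571 = 9·60 + 31 → 09:31, same day
→ 2024-11-21 09:31 NJC

2024-11-21 09:31 NJC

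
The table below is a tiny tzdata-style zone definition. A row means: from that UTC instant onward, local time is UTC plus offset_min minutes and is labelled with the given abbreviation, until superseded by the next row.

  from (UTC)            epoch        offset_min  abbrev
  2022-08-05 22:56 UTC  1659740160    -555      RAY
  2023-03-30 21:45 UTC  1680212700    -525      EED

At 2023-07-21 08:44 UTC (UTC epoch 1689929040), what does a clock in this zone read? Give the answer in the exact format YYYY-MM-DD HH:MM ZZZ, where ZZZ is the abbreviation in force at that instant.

2023-07-20 23:59 EED

Query: 2023-07-21 08:44 UTC
Rule 2/2 (EED, -08:45): 2023-03-30 21:45 UTC ≤ query < +∞
8·60 + 44 - 525 = -1 min
-1 = -1·1440 + 1439; 1439 = 23·60 + 59 → 23:59, 2023-07-21 - 1 day = 2023-07-20
→ 2023-07-20 23:59 EED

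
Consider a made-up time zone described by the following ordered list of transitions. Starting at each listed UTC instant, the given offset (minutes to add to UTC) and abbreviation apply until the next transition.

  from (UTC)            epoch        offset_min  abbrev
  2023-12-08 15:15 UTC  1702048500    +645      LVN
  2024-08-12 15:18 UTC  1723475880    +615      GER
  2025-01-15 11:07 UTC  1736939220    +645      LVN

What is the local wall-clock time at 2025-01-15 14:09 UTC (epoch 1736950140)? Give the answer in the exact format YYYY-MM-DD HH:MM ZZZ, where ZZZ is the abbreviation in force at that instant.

Query: 2025-01-15 14:09 UTC
Rule 3/3 (LVN, +10:45): 2025-01-15 11:07 UTC ≤ query < +∞
14·60 + 9 + 645 = 1494 min
1494 = 1·1440 + 54; 54 = 0·60 + 54 → 00:54, 2025-01-15 + 1 day = 2025-01-16
→ 2025-01-16 00:54 LVN

2025-01-16 00:54 LVN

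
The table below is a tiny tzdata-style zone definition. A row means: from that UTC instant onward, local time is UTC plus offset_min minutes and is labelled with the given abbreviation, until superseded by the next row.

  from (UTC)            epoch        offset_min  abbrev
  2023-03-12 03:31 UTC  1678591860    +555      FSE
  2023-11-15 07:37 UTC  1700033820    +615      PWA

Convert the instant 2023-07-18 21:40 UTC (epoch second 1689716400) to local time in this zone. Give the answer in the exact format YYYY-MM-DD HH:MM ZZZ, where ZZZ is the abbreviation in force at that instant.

2023-07-19 06:55 FSE

Query: 2023-07-18 21:40 UTC
Rule 1/2 (FSE, +09:15): 2023-03-12 03:31 UTC ≤ query < 2023-11-15 07:37 UTC
21·60 + 40 + 555 = 1855 min
1855 = 1·1440 + 415; 415 = 6·60 + 55 → 06:55, 2023-07-18 + 1 day = 2023-07-19
→ 2023-07-19 06:55 FSE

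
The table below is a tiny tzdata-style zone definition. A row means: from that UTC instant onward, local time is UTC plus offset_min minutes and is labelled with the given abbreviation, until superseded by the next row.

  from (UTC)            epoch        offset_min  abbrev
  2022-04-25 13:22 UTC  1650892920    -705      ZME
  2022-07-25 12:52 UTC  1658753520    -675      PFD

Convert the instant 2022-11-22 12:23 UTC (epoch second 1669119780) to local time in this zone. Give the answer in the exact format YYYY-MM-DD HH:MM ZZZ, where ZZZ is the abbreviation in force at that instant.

Query: 2022-11-22 12:23 UTC
Rule 2/2 (PFD, -11:15): 2022-07-25 12:52 UTC ≤ query < +∞
12·60 + 23 - 675 = 68 min
68 = 0·1440 + 68; 68 = 1·60 + 8 → 01:08, same day
→ 2022-11-22 01:08 PFD

2022-11-22 01:08 PFD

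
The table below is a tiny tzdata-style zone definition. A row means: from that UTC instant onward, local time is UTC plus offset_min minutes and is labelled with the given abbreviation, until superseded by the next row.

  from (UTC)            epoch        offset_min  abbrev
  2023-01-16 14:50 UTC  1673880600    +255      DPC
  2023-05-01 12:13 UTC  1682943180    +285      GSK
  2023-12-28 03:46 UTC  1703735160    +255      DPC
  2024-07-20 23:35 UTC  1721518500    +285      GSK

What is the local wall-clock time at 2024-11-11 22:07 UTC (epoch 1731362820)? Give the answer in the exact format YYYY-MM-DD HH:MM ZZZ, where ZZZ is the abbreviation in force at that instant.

Query: 2024-11-11 22:07 UTC
Rule 4/4 (GSK, +04:45): 2024-07-20 23:35 UTC ≤ query < +∞
22·60 + 7 + 285 = 1612 min
1612 = 1·1440 + 172; 172 = 2·60 + 52 → 02:52, 2024-11-11 + 1 day = 2024-11-12
→ 2024-11-12 02:52 GSK

2024-11-12 02:52 GSK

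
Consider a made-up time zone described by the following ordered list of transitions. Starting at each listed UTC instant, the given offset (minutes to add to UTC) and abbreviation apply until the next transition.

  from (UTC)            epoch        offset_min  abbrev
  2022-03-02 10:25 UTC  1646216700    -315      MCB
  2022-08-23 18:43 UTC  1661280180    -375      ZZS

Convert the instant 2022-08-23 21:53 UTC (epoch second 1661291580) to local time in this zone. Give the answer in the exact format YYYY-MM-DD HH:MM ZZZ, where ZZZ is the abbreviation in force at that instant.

Query: 2022-08-23 21:53 UTC
Rule 2/2 (ZZS, -06:15): 2022-08-23 18:43 UTC ≤ query < +∞
21·60 + 53 - 375 = 938 min
938 = 0·1440 + 938; 938 = 15·60 + 38 → 15:38, same day
→ 2022-08-23 15:38 ZZS

2022-08-23 15:38 ZZS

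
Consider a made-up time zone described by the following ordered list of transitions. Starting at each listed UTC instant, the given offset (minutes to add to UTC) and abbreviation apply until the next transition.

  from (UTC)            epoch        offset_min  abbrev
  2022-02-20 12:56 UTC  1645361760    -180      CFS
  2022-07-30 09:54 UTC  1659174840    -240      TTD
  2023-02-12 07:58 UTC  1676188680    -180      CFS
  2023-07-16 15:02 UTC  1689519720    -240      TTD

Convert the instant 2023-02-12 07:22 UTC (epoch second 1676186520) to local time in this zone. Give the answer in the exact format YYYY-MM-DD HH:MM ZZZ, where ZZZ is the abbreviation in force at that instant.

Query: 2023-02-12 07:22 UTC
Rule 2/4 (TTD, -04:00): 2022-07-30 09:54 UTC ≤ query < 2023-02-12 07:58 UTC
7·60 + 22 - 240 = 202 min
202 = 0·1440 + 202; 202 = 3·60 + 22 → 03:22, same day
→ 2023-02-12 03:22 TTD

2023-02-12 03:22 TTD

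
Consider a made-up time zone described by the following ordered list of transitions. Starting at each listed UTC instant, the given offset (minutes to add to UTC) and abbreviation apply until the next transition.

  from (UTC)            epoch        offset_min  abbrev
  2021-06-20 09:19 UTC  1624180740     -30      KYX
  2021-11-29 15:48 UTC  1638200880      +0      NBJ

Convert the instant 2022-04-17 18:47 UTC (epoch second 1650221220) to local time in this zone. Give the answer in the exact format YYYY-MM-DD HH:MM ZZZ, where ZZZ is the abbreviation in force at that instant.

2022-04-17 18:47 NBJ

Query: 2022-04-17 18:47 UTC
Rule 2/2 (NBJ, +00:00): 2021-11-29 15:48 UTC ≤ query < +∞
18·60 + 47 + 0 = 1127 min
1127 = 0·1440 + 1127; 1127 = 18·60 + 47 → 18:47, same day
→ 2022-04-17 18:47 NBJ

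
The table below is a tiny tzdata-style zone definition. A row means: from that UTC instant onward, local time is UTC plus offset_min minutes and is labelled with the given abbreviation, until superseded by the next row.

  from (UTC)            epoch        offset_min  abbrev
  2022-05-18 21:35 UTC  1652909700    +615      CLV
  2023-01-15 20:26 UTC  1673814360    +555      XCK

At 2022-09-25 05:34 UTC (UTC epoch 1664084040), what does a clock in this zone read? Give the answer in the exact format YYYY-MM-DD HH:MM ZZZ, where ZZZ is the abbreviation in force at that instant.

Query: 2022-09-25 05:34 UTC
Rule 1/2 (CLV, +10:15): 2022-05-18 21:35 UTC ≤ query < 2023-01-15 20:26 UTC
5·60 + 34 + 615 = 949 min
949 = 0·1440 + 949; 949 = 15·60 + 49 → 15:49, same day
→ 2022-09-25 15:49 CLV

2022-09-25 15:49 CLV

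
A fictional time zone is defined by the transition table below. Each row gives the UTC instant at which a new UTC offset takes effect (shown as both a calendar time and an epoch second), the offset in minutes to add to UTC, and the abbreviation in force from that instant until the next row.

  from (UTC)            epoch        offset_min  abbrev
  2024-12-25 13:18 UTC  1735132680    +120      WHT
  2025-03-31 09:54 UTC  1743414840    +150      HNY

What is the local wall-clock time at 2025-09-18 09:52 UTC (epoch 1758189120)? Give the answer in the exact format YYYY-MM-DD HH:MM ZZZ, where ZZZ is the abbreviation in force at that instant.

2025-09-18 12:22 HNY

Query: 2025-09-18 09:52 UTC
Rule 2/2 (HNY, +02:30): 2025-03-31 09:54 UTC ≤ query < +∞
9·60 + 52 + 150 = 742 min
742 = 0·1440 + 742; 742 = 12·60 + 22 → 12:22, same day
→ 2025-09-18 12:22 HNY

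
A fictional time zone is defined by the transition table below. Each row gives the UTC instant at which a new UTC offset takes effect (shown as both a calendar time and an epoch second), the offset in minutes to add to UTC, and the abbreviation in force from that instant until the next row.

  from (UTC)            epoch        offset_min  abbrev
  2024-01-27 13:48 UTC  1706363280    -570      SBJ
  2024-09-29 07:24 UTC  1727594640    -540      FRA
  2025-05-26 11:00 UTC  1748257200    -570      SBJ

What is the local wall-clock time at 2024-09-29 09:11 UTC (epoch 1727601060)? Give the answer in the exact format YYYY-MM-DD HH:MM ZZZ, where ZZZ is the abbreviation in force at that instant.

Query: 2024-09-29 09:11 UTC
Rule 2/3 (FRA, -09:00): 2024-09-29 07:24 UTC ≤ query < 2025-05-26 11:00 UTC
9·60 + 11 - 540 = 11 min
11 = 0·1440 + 11; 11 = 0·60 + 11 → 00:11, same day
→ 2024-09-29 00:11 FRA

2024-09-29 00:11 FRA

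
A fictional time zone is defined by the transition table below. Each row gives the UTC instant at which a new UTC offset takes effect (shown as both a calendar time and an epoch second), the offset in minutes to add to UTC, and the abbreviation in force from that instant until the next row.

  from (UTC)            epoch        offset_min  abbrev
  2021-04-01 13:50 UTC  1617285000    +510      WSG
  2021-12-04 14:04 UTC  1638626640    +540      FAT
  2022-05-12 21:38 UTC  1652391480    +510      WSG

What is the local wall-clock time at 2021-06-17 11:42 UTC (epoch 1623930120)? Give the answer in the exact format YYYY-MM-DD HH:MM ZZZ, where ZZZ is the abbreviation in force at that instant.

2021-06-17 20:12 WSG

Query: 2021-06-17 11:42 UTC
Rule 1/3 (WSG, +08:30): 2021-04-01 13:50 UTC ≤ query < 2021-12-04 14:04 UTC
11·60 + 42 + 510 = 1212 min
1212 = 0·1440 + 1212; 1212 = 20·60 + 12 → 20:12, same day
→ 2021-06-17 20:12 WSG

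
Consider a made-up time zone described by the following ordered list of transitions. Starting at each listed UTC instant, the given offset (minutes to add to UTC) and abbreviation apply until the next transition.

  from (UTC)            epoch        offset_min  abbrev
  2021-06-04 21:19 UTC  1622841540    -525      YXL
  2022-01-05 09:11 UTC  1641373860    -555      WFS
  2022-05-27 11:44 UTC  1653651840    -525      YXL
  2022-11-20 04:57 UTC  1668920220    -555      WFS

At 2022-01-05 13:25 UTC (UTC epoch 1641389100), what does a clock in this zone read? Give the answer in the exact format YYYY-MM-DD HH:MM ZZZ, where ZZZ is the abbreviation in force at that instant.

2022-01-05 04:10 WFS

Query: 2022-01-05 13:25 UTC
Rule 2/4 (WFS, -09:15): 2022-01-05 09:11 UTC ≤ query < 2022-05-27 11:44 UTC
13·60 + 25 - 555 = 250 min
250 = 0·1440 + 250; 250 = 4·60 + 10 → 04:10, same day
→ 2022-01-05 04:10 WFS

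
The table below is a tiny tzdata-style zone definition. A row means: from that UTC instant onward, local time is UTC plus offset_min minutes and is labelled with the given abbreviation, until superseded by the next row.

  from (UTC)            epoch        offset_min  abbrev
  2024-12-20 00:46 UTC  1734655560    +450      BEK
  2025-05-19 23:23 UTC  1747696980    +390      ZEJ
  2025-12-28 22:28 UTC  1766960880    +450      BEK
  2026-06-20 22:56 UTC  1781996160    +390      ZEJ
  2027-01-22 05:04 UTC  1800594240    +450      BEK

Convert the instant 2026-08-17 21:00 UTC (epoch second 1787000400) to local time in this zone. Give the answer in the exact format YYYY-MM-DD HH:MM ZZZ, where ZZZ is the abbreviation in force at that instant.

Query: 2026-08-17 21:00 UTC
Rule 4/5 (ZEJ, +06:30): 2026-06-20 22:56 UTC ≤ query < 2027-01-22 05:04 UTC
21·60 + 0 + 390 = 1650 min
1650 = 1·1440 + 210; 210 = 3·60 + 30 → 03:30, 2026-08-17 + 1 day = 2026-08-18
→ 2026-08-18 03:30 ZEJ

2026-08-18 03:30 ZEJ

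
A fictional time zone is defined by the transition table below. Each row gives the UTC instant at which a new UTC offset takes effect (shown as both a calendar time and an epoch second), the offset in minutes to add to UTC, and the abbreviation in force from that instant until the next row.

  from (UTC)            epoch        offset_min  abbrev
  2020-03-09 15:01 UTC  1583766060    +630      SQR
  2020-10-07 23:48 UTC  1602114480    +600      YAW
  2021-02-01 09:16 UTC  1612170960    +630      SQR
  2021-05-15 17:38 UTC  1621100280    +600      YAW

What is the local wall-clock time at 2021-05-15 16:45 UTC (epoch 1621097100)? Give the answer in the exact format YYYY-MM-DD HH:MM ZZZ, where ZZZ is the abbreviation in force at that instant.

2021-05-16 03:15 SQR

Query: 2021-05-15 16:45 UTC
Rule 3/4 (SQR, +10:30): 2021-02-01 09:16 UTC ≤ query < 2021-05-15 17:38 UTC
16·60 + 45 + 630 = 1635 min
1635 = 1·1440 + 195; 195 = 3·60 + 15 → 03:15, 2021-05-15 + 1 day = 2021-05-16
→ 2021-05-16 03:15 SQR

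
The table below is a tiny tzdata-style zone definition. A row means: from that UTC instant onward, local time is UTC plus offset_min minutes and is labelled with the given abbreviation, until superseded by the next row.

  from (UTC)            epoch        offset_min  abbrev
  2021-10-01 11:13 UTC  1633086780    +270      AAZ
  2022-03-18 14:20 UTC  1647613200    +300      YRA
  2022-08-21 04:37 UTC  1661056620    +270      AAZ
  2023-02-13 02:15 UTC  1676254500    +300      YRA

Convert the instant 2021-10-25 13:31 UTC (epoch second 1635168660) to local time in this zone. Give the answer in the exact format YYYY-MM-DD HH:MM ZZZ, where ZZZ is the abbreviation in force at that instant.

Query: 2021-10-25 13:31 UTC
Rule 1/4 (AAZ, +04:30): 2021-10-01 11:13 UTC ≤ query < 2022-03-18 14:20 UTC
13·60 + 31 + 270 = 1081 min
1081 = 0·1440 + 1081; 1081 = 18·60 + 1 → 18:01, same day
→ 2021-10-25 18:01 AAZ

2021-10-25 18:01 AAZ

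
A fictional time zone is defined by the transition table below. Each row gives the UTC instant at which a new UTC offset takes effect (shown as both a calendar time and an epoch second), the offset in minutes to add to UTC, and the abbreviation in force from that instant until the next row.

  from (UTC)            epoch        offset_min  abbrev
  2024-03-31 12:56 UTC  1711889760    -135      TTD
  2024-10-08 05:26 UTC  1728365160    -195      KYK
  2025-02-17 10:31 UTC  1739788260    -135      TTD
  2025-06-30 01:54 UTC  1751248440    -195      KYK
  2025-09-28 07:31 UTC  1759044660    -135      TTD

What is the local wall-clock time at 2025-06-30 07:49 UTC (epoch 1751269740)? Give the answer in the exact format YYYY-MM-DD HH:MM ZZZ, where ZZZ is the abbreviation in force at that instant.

Query: 2025-06-30 07:49 UTC
Rule 4/5 (KYK, -03:15): 2025-06-30 01:54 UTC ≤ query < 2025-09-28 07:31 UTC
7·60 + 49 - 195 = 274 min
274 = 0·1440 + 274; 274 = 4·60 + 34 → 04:34, same day
→ 2025-06-30 04:34 KYK

2025-06-30 04:34 KYK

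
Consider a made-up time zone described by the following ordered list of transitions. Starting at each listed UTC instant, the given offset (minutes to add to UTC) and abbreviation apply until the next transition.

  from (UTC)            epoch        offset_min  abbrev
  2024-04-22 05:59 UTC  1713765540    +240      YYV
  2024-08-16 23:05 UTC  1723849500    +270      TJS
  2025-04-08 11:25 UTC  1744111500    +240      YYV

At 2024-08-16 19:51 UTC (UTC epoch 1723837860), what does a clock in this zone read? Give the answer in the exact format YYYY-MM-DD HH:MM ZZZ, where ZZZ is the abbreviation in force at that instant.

Query: 2024-08-16 19:51 UTC
Rule 1/3 (YYV, +04:00): 2024-04-22 05:59 UTC ≤ query < 2024-08-16 23:05 UTC
19·60 + 51 + 240 = 1431 min
1431 = 0·1440 + 1431; 1431 = 23·60 + 51 → 23:51, same day
→ 2024-08-16 23:51 YYV

2024-08-16 23:51 YYV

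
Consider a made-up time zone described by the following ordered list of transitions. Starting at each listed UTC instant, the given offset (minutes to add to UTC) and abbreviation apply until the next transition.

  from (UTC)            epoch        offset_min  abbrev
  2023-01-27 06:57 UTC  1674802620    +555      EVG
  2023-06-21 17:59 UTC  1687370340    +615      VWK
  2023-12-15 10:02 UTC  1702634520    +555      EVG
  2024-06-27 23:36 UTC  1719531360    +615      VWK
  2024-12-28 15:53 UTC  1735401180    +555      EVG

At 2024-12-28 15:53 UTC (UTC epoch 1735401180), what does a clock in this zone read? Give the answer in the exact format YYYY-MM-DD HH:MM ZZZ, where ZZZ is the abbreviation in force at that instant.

Query: 2024-12-28 15:53 UTC
Rule 5/5 (EVG, +09:15): 2024-12-28 15:53 UTC ≤ query < +∞
15·60 + 53 + 555 = 1508 min
1508 = 1·1440 + 68; 68 = 1·60 + 8 → 01:08, 2024-12-28 + 1 day = 2024-12-29
→ 2024-12-29 01:08 EVG

2024-12-29 01:08 EVG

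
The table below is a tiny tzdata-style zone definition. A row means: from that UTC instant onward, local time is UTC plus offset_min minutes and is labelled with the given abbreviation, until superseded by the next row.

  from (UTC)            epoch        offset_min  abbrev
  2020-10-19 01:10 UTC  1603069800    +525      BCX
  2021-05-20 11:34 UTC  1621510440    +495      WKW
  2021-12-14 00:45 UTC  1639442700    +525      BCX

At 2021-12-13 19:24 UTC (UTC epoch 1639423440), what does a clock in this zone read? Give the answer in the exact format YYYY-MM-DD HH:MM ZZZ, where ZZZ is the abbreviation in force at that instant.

2021-12-14 03:39 WKW

Query: 2021-12-13 19:24 UTC
Rule 2/3 (WKW, +08:15): 2021-05-20 11:34 UTC ≤ query < 2021-12-14 00:45 UTC
19·60 + 24 + 495 = 1659 min
1659 = 1·1440 + 219; 219 = 3·60 + 39 → 03:39, 2021-12-13 + 1 day = 2021-12-14
→ 2021-12-14 03:39 WKW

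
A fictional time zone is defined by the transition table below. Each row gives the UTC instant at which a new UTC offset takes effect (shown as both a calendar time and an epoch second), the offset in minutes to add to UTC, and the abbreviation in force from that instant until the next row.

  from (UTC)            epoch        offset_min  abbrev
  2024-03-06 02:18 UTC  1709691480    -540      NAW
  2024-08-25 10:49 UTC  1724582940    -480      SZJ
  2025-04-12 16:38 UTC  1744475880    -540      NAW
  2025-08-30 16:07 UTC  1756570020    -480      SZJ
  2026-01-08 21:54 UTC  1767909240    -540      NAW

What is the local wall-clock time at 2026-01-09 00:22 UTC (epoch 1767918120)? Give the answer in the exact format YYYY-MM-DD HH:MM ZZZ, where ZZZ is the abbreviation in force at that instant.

2026-01-08 15:22 NAW

Query: 2026-01-09 00:22 UTC
Rule 5/5 (NAW, -09:00): 2026-01-08 21:54 UTC ≤ query < +∞
0·60 + 22 - 540 = -518 min
-518 = -1·1440 + 922; 922 = 15·60 + 22 → 15:22, 2026-01-09 - 1 day = 2026-01-08
→ 2026-01-08 15:22 NAW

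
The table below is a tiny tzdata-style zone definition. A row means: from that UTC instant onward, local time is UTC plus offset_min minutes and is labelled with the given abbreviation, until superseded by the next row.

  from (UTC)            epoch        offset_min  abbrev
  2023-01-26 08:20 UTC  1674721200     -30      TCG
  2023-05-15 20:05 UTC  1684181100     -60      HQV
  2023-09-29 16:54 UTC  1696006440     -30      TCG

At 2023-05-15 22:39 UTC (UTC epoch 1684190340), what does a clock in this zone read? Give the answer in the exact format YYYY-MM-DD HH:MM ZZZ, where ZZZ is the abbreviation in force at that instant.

2023-05-15 21:39 HQV

Query: 2023-05-15 22:39 UTC
Rule 2/3 (HQV, -01:00): 2023-05-15 20:05 UTC ≤ query < 2023-09-29 16:54 UTC
22·60 + 39 - 60 = 1299 min
1299 = 0·1440 + 1299; 1299 = 21·60 + 39 → 21:39, same day
→ 2023-05-15 21:39 HQV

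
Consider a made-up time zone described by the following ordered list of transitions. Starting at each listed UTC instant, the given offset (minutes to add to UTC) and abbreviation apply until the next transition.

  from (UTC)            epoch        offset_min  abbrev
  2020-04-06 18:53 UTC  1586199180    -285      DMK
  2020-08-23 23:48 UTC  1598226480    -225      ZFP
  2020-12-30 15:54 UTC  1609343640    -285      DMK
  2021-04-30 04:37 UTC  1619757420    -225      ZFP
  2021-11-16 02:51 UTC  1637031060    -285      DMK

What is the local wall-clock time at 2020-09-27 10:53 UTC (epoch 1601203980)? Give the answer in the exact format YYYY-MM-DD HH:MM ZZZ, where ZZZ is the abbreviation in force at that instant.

Query: 2020-09-27 10:53 UTC
Rule 2/5 (ZFP, -03:45): 2020-08-23 23:48 UTC ≤ query < 2020-12-30 15:54 UTC
10·60 + 53 - 225 = 428 min
428 = 0·1440 + 428; 428 = 7·60 + 8 → 07:08, same day
→ 2020-09-27 07:08 ZFP

2020-09-27 07:08 ZFP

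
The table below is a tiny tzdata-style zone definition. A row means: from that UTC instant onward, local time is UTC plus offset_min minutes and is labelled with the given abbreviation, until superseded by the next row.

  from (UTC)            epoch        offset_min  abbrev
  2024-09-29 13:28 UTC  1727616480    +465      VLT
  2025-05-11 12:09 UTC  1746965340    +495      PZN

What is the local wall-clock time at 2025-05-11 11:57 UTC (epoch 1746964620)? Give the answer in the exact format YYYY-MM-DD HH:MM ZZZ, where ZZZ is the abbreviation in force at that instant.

Query: 2025-05-11 11:57 UTC
Rule 1/2 (VLT, +07:45): 2024-09-29 13:28 UTC ≤ query < 2025-05-11 12:09 UTC
11·60 + 57 + 465 = 1182 min
1182 = 0·1440 + 1182; 1182 = 19·60 + 42 → 19:42, same day
→ 2025-05-11 19:42 VLT

2025-05-11 19:42 VLT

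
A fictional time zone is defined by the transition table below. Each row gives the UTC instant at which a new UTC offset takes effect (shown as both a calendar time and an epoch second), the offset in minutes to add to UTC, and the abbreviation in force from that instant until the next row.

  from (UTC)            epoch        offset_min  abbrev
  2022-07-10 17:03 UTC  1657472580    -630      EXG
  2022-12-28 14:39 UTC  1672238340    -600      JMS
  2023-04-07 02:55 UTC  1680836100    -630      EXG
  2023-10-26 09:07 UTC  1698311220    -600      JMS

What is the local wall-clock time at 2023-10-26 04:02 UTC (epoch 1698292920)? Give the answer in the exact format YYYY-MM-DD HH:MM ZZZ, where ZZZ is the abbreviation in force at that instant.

2023-10-25 17:32 EXG

Query: 2023-10-26 04:02 UTC
Rule 3/4 (EXG, -10:30): 2023-04-07 02:55 UTC ≤ query < 2023-10-26 09:07 UTC
4·60 + 2 - 630 = -388 min
-388 = -1·1440 + 1052; 1052 = 17·60 + 32 → 17:32, 2023-10-26 - 1 day = 2023-10-25
→ 2023-10-25 17:32 EXG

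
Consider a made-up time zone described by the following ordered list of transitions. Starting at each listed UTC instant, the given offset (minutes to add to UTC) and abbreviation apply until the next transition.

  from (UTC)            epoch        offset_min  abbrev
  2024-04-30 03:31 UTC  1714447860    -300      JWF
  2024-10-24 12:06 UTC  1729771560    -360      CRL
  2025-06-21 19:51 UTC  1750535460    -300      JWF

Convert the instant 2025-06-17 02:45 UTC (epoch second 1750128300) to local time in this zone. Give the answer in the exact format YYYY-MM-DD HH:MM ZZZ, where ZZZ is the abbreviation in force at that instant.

2025-06-16 20:45 CRL

Query: 2025-06-17 02:45 UTC
Rule 2/3 (CRL, -06:00): 2024-10-24 12:06 UTC ≤ query < 2025-06-21 19:51 UTC
2·60 + 45 - 360 = -195 min
-195 = -1·1440 + 1245; 1245 = 20·60 + 45 → 20:45, 2025-06-17 - 1 day = 2025-06-16
→ 2025-06-16 20:45 CRL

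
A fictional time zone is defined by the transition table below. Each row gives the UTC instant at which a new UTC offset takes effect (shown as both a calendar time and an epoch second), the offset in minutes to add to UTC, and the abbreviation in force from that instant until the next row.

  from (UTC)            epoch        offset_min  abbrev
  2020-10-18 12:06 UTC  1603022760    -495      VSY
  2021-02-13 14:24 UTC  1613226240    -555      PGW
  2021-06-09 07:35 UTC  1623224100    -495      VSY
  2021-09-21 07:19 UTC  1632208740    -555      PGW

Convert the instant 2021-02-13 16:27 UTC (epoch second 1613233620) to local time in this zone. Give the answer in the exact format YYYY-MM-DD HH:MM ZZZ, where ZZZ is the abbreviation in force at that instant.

Query: 2021-02-13 16:27 UTC
Rule 2/4 (PGW, -09:15): 2021-02-13 14:24 UTC ≤ query < 2021-06-09 07:35 UTC
16·60 + 27 - 555 = 432 min
432 = 0·1440 + 432; 432 = 7·60 + 12 → 07:12, same day
→ 2021-02-13 07:12 PGW

2021-02-13 07:12 PGW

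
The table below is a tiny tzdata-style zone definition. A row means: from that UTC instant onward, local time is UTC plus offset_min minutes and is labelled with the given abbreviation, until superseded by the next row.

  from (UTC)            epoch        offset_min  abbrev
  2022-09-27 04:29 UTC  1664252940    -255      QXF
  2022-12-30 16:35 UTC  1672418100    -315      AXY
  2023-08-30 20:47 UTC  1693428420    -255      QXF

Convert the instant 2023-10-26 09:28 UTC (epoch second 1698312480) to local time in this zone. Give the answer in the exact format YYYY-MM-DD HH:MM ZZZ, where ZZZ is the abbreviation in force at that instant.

Query: 2023-10-26 09:28 UTC
Rule 3/3 (QXF, -04:15): 2023-08-30 20:47 UTC ≤ query < +∞
9·60 + 28 - 255 = 313 min
313 = 0·1440 + 313; 313 = 5·60 + 13 → 05:13, same day
→ 2023-10-26 05:13 QXF

2023-10-26 05:13 QXF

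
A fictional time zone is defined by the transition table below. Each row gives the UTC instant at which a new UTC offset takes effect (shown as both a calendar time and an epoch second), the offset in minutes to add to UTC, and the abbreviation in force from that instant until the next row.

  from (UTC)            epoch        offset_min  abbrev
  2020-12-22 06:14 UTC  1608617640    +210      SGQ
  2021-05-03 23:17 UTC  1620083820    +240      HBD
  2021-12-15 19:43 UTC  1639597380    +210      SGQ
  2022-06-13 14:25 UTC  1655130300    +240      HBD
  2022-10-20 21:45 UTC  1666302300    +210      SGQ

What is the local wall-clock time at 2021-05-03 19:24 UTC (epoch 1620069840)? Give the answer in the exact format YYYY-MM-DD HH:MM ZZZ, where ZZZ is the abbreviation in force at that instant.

Query: 2021-05-03 19:24 UTC
Rule 1/5 (SGQ, +03:30): 2020-12-22 06:14 UTC ≤ query < 2021-05-03 23:17 UTC
19·60 + 24 + 210 = 1374 min
1374 = 0·1440 + 1374; 1374 = 22·60 + 54 → 22:54, same day
→ 2021-05-03 22:54 SGQ

2021-05-03 22:54 SGQ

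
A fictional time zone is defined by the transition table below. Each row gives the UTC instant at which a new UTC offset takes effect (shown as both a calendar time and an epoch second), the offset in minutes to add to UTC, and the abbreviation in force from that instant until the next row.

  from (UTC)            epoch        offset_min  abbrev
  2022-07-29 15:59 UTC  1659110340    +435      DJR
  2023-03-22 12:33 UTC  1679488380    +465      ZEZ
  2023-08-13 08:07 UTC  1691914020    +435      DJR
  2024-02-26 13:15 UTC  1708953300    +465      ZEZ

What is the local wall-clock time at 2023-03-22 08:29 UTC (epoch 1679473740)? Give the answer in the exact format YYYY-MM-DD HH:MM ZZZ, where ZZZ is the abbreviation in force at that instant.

Query: 2023-03-22 08:29 UTC
Rule 1/4 (DJR, +07:15): 2022-07-29 15:59 UTC ≤ query < 2023-03-22 12:33 UTC
8·60 + 29 + 435 = 944 min
944 = 0·1440 + 944; 944 = 15·60 + 44 → 15:44, same day
→ 2023-03-22 15:44 DJR

2023-03-22 15:44 DJR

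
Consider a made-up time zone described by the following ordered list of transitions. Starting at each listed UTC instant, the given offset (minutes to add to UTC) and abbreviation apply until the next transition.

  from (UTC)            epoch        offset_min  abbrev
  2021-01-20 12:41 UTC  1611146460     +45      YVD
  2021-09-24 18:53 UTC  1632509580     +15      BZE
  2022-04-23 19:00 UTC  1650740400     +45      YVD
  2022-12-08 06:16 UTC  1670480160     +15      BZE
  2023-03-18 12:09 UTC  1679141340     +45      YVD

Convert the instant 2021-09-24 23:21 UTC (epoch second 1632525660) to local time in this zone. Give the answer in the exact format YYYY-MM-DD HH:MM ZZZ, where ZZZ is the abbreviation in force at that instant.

Query: 2021-09-24 23:21 UTC
Rule 2/5 (BZE, +00:15): 2021-09-24 18:53 UTC ≤ query < 2022-04-23 19:00 UTC
23·60 + 21 + 15 = 1416 min
1416 = 0·1440 + 1416; 1416 = 23·60 + 36 → 23:36, same day
→ 2021-09-24 23:36 BZE

2021-09-24 23:36 BZE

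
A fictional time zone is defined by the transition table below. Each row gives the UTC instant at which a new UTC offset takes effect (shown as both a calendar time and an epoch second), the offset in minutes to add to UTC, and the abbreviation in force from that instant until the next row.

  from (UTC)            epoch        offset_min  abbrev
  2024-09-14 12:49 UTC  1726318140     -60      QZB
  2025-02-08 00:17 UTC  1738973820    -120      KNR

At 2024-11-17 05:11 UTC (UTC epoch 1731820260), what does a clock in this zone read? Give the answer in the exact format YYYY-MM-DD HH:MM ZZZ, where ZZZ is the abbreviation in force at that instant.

2024-11-17 04:11 QZB

Query: 2024-11-17 05:11 UTC
Rule 1/2 (QZB, -01:00): 2024-09-14 12:49 UTC ≤ query < 2025-02-08 00:17 UTC
5·60 + 11 - 60 = 251 min
251 = 0·1440 + 251; 251 = 4·60 + 11 → 04:11, same day
→ 2024-11-17 04:11 QZB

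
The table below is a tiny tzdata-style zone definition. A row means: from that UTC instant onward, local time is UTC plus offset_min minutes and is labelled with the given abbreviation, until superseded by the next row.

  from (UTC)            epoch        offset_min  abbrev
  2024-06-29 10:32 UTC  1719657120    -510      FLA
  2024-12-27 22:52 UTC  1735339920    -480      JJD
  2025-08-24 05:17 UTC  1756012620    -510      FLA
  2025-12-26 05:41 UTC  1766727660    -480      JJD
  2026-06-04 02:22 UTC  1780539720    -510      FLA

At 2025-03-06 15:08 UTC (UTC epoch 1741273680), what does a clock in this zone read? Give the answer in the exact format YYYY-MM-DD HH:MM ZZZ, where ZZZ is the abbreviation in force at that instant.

Query: 2025-03-06 15:08 UTC
Rule 2/5 (JJD, -08:00): 2024-12-27 22:52 UTC ≤ query < 2025-08-24 05:17 UTC
15·60 + 8 - 480 = 428 min
428 = 0·1440 + 428; 428 = 7·60 + 8 → 07:08, same day
→ 2025-03-06 07:08 JJD

2025-03-06 07:08 JJD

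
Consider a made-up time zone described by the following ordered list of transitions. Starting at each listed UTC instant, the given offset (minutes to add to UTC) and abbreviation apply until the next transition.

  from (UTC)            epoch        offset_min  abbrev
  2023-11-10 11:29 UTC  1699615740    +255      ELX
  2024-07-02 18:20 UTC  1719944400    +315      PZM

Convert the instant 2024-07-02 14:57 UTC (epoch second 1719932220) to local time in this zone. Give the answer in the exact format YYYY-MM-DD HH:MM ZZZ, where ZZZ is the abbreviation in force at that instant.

Query: 2024-07-02 14:57 UTC
Rule 1/2 (ELX, +04:15): 2023-11-10 11:29 UTC ≤ query < 2024-07-02 18:20 UTC
14·60 + 57 + 255 = 1152 min
1152 = 0·1440 + 1152; 1152 = 19·60 + 12 → 19:12, same day
→ 2024-07-02 19:12 ELX

2024-07-02 19:12 ELX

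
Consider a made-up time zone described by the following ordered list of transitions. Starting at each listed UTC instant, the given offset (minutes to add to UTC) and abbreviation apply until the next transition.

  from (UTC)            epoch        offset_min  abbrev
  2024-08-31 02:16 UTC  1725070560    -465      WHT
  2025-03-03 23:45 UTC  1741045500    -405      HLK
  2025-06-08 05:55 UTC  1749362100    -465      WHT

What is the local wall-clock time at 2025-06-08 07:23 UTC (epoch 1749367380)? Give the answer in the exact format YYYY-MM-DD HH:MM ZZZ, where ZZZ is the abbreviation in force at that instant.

2025-06-07 23:38 WHT

Query: 2025-06-08 07:23 UTC
Rule 3/3 (WHT, -07:45): 2025-06-08 05:55 UTC ≤ query < +∞
7·60 + 23 - 465 = -22 min
-22 = -1·1440 + 1418; 1418 = 23·60 + 38 → 23:38, 2025-06-08 - 1 day = 2025-06-07
→ 2025-06-07 23:38 WHT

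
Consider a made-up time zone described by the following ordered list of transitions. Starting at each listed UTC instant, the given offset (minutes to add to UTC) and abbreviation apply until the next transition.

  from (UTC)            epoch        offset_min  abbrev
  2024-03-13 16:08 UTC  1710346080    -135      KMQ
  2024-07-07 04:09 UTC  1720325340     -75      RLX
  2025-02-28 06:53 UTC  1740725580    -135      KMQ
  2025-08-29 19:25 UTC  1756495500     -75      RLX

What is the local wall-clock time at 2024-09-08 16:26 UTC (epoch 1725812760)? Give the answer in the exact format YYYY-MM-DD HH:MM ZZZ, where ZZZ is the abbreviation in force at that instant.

2024-09-08 15:11 RLX

Query: 2024-09-08 16:26 UTC
Rule 2/4 (RLX, -01:15): 2024-07-07 04:09 UTC ≤ query < 2025-02-28 06:53 UTC
16·60 + 26 - 75 = 911 min
911 = 0·1440 + 911; 911 = 15·60 + 11 → 15:11, same day
→ 2024-09-08 15:11 RLX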